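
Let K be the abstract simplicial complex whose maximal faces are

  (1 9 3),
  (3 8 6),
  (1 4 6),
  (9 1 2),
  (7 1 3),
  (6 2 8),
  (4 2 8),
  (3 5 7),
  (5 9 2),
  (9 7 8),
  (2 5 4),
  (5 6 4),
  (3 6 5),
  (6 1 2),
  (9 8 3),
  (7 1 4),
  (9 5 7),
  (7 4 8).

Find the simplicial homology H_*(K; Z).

We work with the vertex ordering 1 < 2 < 3 < 4 < 5 < 6 < 7 < 8 < 9. The simplices of K, each written with vertices in increasing order, are:

  0-simplices (9): [1], [2], [3], [4], [5], [6], [7], [8], [9]
  1-simplices (27): (27 of them)
  2-simplices (18): [1,2,6], [1,2,9], [1,3,7], [1,3,9], [1,4,6], [1,4,7], [2,4,5], [2,4,8], [2,5,9], [2,6,8], [3,5,6], [3,5,7], [3,6,8], [3,8,9], [4,5,6], [4,7,8], [5,7,9], [7,8,9]

Hence C_0 ≅ Z^9, C_1 ≅ Z^27, C_2 ≅ Z^18.

The boundary map ∂_1: C_1 → C_0 maps an edge to its endpoints' difference, ∂[p,q] = q − p.
The 9×27 boundary matrix has rank 8 and Smith normal form diag(1,1,1,1,1,1,1,1).

Boundary ∂_2: C_2 → C_1 sends each 2-simplex [p,q,r] to [q,r] − [p,r] + [p,q]. For instance
  ∂[1,2,6] = [2,6] − [1,6] + [1,2],
  ∂[1,2,9] = [2,9] − [1,9] + [1,2].
This gives a 27×18 integer matrix of rank 18; reducing to Smith normal form yields diagonal entries (1,1,1,1,1,1,1,1,1,1,1,1,1,1,1,1,1,2).

Reading off H_k = ker ∂_k / im ∂_{k+1}:

  H_0: rank C_0 − rank ∂_1 = 9 − 8 = 1, and the invariant factors of ∂_1 are all 1, so H_0 = Z.
  H_1: rank ker ∂_1 − rank ∂_2 = (27 − 8) − 18 = 1, and ∂_2 has invariant factor 2 > 1, so H_1 = Z ⊕ Z/2Z.
  H_2: rank ker ∂_2 − rank ∂_3 = (18 − 18) − 0 = 0, and there is no ∂_3, so H_2 = 0.

As a check, the Euler characteristic is 9 − 27 + 18 = 0, which agrees with 1 − 1 + 0 = 0.

H_0 ≅ Z,  H_1 ≅ Z ⊕ Z/2Z,  H_2 = 0.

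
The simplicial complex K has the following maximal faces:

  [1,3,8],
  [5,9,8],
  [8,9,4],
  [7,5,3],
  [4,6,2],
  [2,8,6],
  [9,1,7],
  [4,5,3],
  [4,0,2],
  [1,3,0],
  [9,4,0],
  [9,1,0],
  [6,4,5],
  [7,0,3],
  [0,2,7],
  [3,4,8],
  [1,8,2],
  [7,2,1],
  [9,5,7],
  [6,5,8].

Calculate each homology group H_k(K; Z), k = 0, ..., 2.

We work with the vertex ordering 0 < 1 < 2 < 3 < 4 < 5 < 6 < 7 < 8 < 9. The simplices of K, each written with vertices in increasing order, are:

  0-simplices (10): [0], [1], [2], [3], [4], [5], [6], [7], [8], [9]
  1-simplices (30): (30 of them)
  2-simplices (20): (20 of them)

giving chain groups C_0 ≅ Z^10, C_1 ≅ Z^30, C_2 ≅ Z^20.

Boundary ∂_1: C_1 → C_0 maps an edge to its endpoints' difference, ∂[p,q] = q − p. For instance
  ∂[5,8] = [8] − [5].
The resulting 10×30 matrix has rank 9, and its Smith normal form has invariant factors (1,1,1,1,1,1,1,1,1).

Boundary ∂_2: C_2 → C_1 acts by ∂[p,q,r] = [q,r] − [p,r] + [p,q]. For instance
  ∂[4,5,6] = [5,6] − [4,6] + [4,5],
  ∂[0,1,9] = [1,9] − [0,9] + [0,1].
This gives a 30×20 integer matrix of rank 20; reducing to Smith normal form yields diagonal entries (1,1,1,1,1,1,1,1,1,1,1,1,1,1,1,1,1,1,1,2).

Now H_k = ker ∂_k / im ∂_{k+1}, so:

  H_0: rank C_0 − rank ∂_1 = 10 − 9 = 1, and the invariant factors of ∂_1 are all 1, so H_0 ≅ Z.
  H_1: rank ker ∂_1 − rank ∂_2 = (30 − 9) − 20 = 1, and ∂_2 has invariant factor 2 > 1, so H_1 ≅ Z ⊕ Z/2.
  H_2: rank ker ∂_2 − rank ∂_3 = (20 − 20) − 0 = 0, and there is no ∂_3, so H_2 ≅ 0.

H_0 = Z,  H_1 = Z ⊕ Z/2,  H_2 = 0.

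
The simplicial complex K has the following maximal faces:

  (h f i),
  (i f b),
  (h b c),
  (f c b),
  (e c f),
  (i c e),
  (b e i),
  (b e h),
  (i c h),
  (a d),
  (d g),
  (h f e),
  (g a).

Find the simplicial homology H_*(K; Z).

K has 9 vertices, 18 edges, 10 triangles.
rank ∂_0 = 0, rank ∂_1 = 7 ⇒ b_0 = 9 − 0 − 7 = 2; all invariant factors of ∂_1 are 1 so no torsion. So H_0 ≅ Z^2.
rank ∂_1 = 7, rank ∂_2 = 10 ⇒ b_1 = 18 − 7 − 10 = 1; ∂_2 has invariant factor(s) [2] giving torsion. So H_1 ≅ Z ⊕ Z/2Z.
rank ∂_2 = 10, rank ∂_3 = 0 ⇒ b_2 = 10 − 10 − 0 = 0. So H_2 ≅ 0.

H_0 = Z^2,  H_1 = Z ⊕ Z/2Z,  H_2 = 0.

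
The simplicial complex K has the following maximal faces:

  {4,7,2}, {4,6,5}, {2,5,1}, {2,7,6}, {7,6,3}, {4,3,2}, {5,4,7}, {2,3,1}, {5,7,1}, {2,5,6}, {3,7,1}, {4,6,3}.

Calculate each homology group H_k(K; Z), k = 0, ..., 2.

Fix the vertex order 1 < 2 < 3 < 4 < 5 < 6 < 7 and write every simplex with vertices in increasing order. Then dim K = 2 and the simplices of K are:

  0-simplices (7): [1], [2], [3], [4], [5], [6], [7]
  1-simplices (18): [1,2], [1,3], [1,5], [1,7], [2,3], [2,4], [2,5], [2,6], [2,7], [3,4], [3,6], [3,7], [4,5], [4,6], [4,7], [5,6], [5,7], [6,7]
  2-simplices (12): [1,2,3], [1,2,5], [1,3,7], [1,5,7], [2,3,4], [2,4,7], [2,5,6], [2,6,7], [3,4,6], [3,6,7], [4,5,6], [4,5,7]

so the chain groups are C_0 ≅ Z^7, C_1 ≅ Z^18, C_2 ≅ Z^12.

Boundary ∂_1: C_1 → C_0 sends each edge [p,q] (with p < q) to q − p. For instance
  ∂[4,5] = [5] − [4].
The resulting 7×18 matrix has rank 6, and its Smith normal form has invariant factors (1,1,1,1,1,1).

∂_2: C_2 → C_1 sends each 2-simplex [p,q,r] to [q,r] − [p,r] + [p,q]. For instance
  ∂[2,3,4] = [3,4] − [2,4] + [2,3],
  ∂[1,2,5] = [2,5] − [1,5] + [1,2].
This gives a 18×12 integer matrix of rank 12; reducing to Smith normal form yields diagonal entries (1,1,1,1,1,1,1,1,1,1,1,2).

Computing H_k = (kernel of ∂_k) / (image of ∂_{k+1}):

  H_0: rank C_0 − rank ∂_1 = 7 − 6 = 1, and the invariant factors of ∂_1 are all 1, so H_0 ≅ Z.
  H_1: rank ker ∂_1 − rank ∂_2 = (18 − 6) − 12 = 0, and ∂_2 has invariant factor 2 > 1, so H_1 ≅ Z_2.
  H_2: rank ker ∂_2 − rank ∂_3 = (12 − 12) − 0 = 0, and there is no ∂_3, so H_2 ≅ 0.

H_0 ≅ Z,  H_1 ≅ Z_2,  H_2 = 0.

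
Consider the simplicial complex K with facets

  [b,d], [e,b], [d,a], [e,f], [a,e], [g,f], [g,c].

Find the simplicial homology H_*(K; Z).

K has 7 vertices, 7 edges.
rank ∂_0 = 0, rank ∂_1 = 6 ⇒ b_0 = 7 − 0 − 6 = 1; all invariant factors of ∂_1 are 1 so no torsion. So H_0 = Z.
rank ∂_1 = 6, rank ∂_2 = 0 ⇒ b_1 = 7 − 6 − 0 = 1. So H_1 = Z.

H_0 ≅ Z,  H_1 ≅ Z.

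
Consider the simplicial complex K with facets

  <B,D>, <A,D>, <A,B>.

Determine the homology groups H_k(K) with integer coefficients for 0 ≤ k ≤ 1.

We work with the vertex ordering A < B < D. The simplices of K, each written with vertices in increasing order, are:

  0-simplices (3): A, B, D
  1-simplices (3): AB, AD, BD

giving chain groups C_0 ≅ Z^3, C_1 ≅ Z^3.

∂_1: C_1 → C_0 maps an edge to its endpoints' difference, ∂[p,q] = q − p. For instance
  ∂AB = B − A.
The resulting 3×3 matrix has rank 2, and its Smith normal form has invariant factors (1,1).

Now H_k = ker ∂_k / im ∂_{k+1}, so:

  H_0: rank C_0 − rank ∂_1 = 3 − 2 = 1, and the invariant factors of ∂_1 are all 1, so H_0 = Z.
  H_1: rank ker ∂_1 − rank ∂_2 = (3 − 2) − 0 = 1, and there is no ∂_2, so H_1 = Z.

As a check, the Euler characteristic is 3 − 3 = 0, which agrees with 1 − 1 = 0.
(K is a triangulation of the circle S^1.)

H_0 = Z,  H_1 = Z.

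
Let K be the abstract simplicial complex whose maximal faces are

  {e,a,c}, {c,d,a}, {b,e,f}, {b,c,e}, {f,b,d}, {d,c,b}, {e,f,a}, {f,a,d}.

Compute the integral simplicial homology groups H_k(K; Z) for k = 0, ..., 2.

Fix the vertex order a < b < c < d < e < f and write every simplex with vertices in increasing order. Then dim K = 2 and the simplices of K are:

  0-simplices (6): a, b, c, d, e, f
  1-simplices (12): ac, ad, ae, af, bc, bd, be, bf, cd, ce, df, ef
  2-simplices (8): acd, ace, adf, aef, bcd, bce, bdf, bef

so the chain groups are C_0 ≅ Z^6, C_1 ≅ Z^12, C_2 ≅ Z^8.

∂_1: C_1 → C_0 sends each edge [p,q] (with p < q) to q − p.
The 6×12 boundary matrix has rank 5 and Smith normal form diag(1,1,1,1,1).

Boundary ∂_2: C_2 → C_1 maps a triangle to the signed sum of its edges. For instance
  ∂acd = cd − ad + ac,
  ∂bdf = df − bf + bd.
The 12×8 boundary matrix has rank 7 and Smith normal form diag(1,1,1,1,1,1,1).

Now H_k = ker ∂_k / im ∂_{k+1}, so:

  H_0: rank C_0 − rank ∂_1 = 6 − 5 = 1, and the invariant factors of ∂_1 are all 1, so H_0 = Z.
  H_1: rank ker ∂_1 − rank ∂_2 = (12 − 5) − 7 = 0, and the invariant factors of ∂_2 are all 1, so H_1 = 0.
  H_2: rank ker ∂_2 − rank ∂_3 = (8 − 7) − 0 = 1, and there is no ∂_3, so H_2 = Z.

(K is a triangulation of the 2-sphere S^2.)

H_0 = Z,  H_1 = 0,  H_2 = Z.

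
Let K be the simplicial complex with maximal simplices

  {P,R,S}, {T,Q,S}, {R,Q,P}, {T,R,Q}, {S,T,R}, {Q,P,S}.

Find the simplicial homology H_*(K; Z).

We work with the vertex ordering P < Q < R < S < T. The simplices of K, each written with vertices in increasing order, are:

  0-simplices (5): P, Q, R, S, T
  1-simplices (9): PQ, PR, PS, QR, QS, QT, RS, RT, ST
  2-simplices (6): PQR, PQS, PRS, QRT, QST, RST

giving chain groups C_0 ≅ Z^5, C_1 ≅ Z^9, C_2 ≅ Z^6.

∂_1: C_1 → C_0 sends each edge [p,q] (with p < q) to q − p. For instance
  ∂PR = R − P.
This gives a 5×9 integer matrix of rank 4; reducing to Smith normal form yields diagonal entries (1,1,1,1).

∂_2: C_2 → C_1 acts by ∂[p,q,r] = [q,r] − [p,r] + [p,q]. For instance
  ∂PQS = QS − PS + PQ,
  ∂RST = ST − RT + RS.
The 9×6 boundary matrix has rank 5 and Smith normal form diag(1,1,1,1,1).

Computing H_k = (kernel of ∂_k) / (image of ∂_{k+1}):

  H_0: rank C_0 − rank ∂_1 = 5 − 4 = 1, and the invariant factors of ∂_1 are all 1, so H_0 = Z.
  H_1: rank ker ∂_1 − rank ∂_2 = (9 − 4) − 5 = 0, and the invariant factors of ∂_2 are all 1, so H_1 = 0.
  H_2: rank ker ∂_2 − rank ∂_3 = (6 − 5) − 0 = 1, and there is no ∂_3, so H_2 = Z.

As a check, the Euler characteristic is 5 − 9 + 6 = 2, which agrees with 1 − 0 + 1 = 2.

H_0 = Z,  H_1 = 0,  H_2 = Z.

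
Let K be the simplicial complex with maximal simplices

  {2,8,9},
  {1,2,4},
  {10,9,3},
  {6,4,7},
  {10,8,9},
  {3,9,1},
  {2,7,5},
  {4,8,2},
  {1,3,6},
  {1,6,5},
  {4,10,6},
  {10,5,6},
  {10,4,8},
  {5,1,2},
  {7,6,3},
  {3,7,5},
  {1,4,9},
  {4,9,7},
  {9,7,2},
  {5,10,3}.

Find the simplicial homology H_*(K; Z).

Take the total order 1 < 2 < 3 < 4 < 5 < 6 < 7 < 8 < 9 < 10 on the vertex set. Then K (dimension 2) consists of the simplices:

  0-simplices (10): [1], [2], [3], [4], [5], [6], [7], [8], [9], [10]
  1-simplices (30): (30 of them)
  2-simplices (20): (20 of them)

giving chain groups C_0 ≅ Z^10, C_1 ≅ Z^30, C_2 ≅ Z^20.

The boundary map ∂_1: C_1 → C_0 is given by ∂[p,q] = [q] − [p].
The resulting 10×30 matrix has rank 9, and its Smith normal form has invariant factors (1,1,1,1,1,1,1,1,1).

The boundary map ∂_2: C_2 → C_1 acts by ∂[p,q,r] = [q,r] − [p,r] + [p,q]. For instance
  ∂[1,3,9] = [3,9] − [1,9] + [1,3],
  ∂[3,6,7] = [6,7] − [3,7] + [3,6].
As a 30×20 matrix over Z this has rank 20, with invariant factors (1,1,1,1,1,1,1,1,1,1,1,1,1,1,1,1,1,1,1,2).

From H_k ≅ ker(∂_k) / im(∂_{k+1}) we obtain:

  H_0: rank C_0 − rank ∂_1 = 10 − 9 = 1, and the invariant factors of ∂_1 are all 1, so H_0 ≅ Z.
  H_1: rank ker ∂_1 − rank ∂_2 = (30 − 9) − 20 = 1, and ∂_2 has invariant factor 2 > 1, so H_1 ≅ Z ⊕ Z/2Z.
  H_2: rank ker ∂_2 − rank ∂_3 = (20 − 20) − 0 = 0, and there is no ∂_3, so H_2 ≅ 0.

(K is a triangulation of the Klein bottle.)

H_0 ≅ Z,  H_1 ≅ Z ⊕ Z/2Z,  H_2 = 0.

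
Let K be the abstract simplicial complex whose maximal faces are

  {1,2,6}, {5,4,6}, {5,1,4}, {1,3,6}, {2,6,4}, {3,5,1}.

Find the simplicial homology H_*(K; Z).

Order the vertices as 1 < 2 < 3 < 4 < 5 < 6. Listing each simplex with vertices in this order, K has dimension 2 with simplices:

  0-simplices (6): [1], [2], [3], [4], [5], [6]
  1-simplices (12): [1,2], [1,3], [1,4], [1,5], [1,6], [2,4], [2,6], [3,5], [3,6], [4,5], [4,6], [5,6]
  2-simplices (6): [1,2,6], [1,3,5], [1,3,6], [1,4,5], [2,4,6], [4,5,6]

giving chain groups C_0 ≅ Z^6, C_1 ≅ Z^12, C_2 ≅ Z^6.

Boundary ∂_1: C_1 → C_0 sends each edge [p,q] (with p < q) to q − p. For instance
  ∂[3,5] = [5] − [3].
As a 6×12 matrix over Z this has rank 5, with invariant factors (1,1,1,1,1).

Boundary ∂_2: C_2 → C_1 acts by ∂[p,q,r] = [q,r] − [p,r] + [p,q]. For instance
  ∂[1,3,6] = [3,6] − [1,6] + [1,3],
  ∂[2,4,6] = [4,6] − [2,6] + [2,4].
The 12×6 boundary matrix has rank 6 and Smith normal form diag(1,1,1,1,1,1).

Computing H_k = (kernel of ∂_k) / (image of ∂_{k+1}):

  H_0: rank C_0 − rank ∂_1 = 6 − 5 = 1, and the invariant factors of ∂_1 are all 1, so H_0 ≅ Z.
  H_1: rank ker ∂_1 − rank ∂_2 = (12 − 5) − 6 = 1, and the invariant factors of ∂_2 are all 1, so H_1 ≅ Z.
  H_2: rank ker ∂_2 − rank ∂_3 = (6 − 6) − 0 = 0, and there is no ∂_3, so H_2 ≅ 0.

As a check, the Euler characteristic is 6 − 12 + 6 = 0, which agrees with 1 − 1 + 0 = 0.

H_0 ≅ Z,  H_1 ≅ Z,  H_2 = 0.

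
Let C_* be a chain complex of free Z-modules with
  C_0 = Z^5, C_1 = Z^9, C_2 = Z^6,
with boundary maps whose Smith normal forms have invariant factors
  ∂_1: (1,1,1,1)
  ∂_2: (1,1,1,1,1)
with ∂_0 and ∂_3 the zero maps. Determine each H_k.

H_0 = Z,  H_1 = 0,  H_2 = Z.

H_0: b_0 = 5 − 0 − 4 = 1; torsion from ∂_1 factors > 1: none. So H_0 = Z.
H_1: b_1 = 9 − 4 − 5 = 0; torsion from ∂_2 factors > 1: none. So H_1 = 0.
H_2: b_2 = 6 − 5 − 0 = 1; torsion from ∂_3 factors > 1: none. So H_2 = Z.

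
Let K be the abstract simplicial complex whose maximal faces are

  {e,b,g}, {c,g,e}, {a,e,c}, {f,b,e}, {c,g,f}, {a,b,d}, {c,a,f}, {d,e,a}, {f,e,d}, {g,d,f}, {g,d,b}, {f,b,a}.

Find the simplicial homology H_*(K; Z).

Fix the vertex order a < b < c < d < e < f < g and write every simplex with vertices in increasing order. Then dim K = 2 and the simplices of K are:

  0-simplices (7): a, b, c, d, e, f, g
  1-simplices (18): ab, ac, ad, ae, af, bd, be, bf, bg, ce, cf, cg, de, df, dg, ef, eg, fg
  2-simplices (12): abd, abf, ace, acf, ade, bdg, bef, beg, ceg, cfg, def, dfg

Hence C_0 ≅ Z^7, C_1 ≅ Z^18, C_2 ≅ Z^12.

∂_1: C_1 → C_0 sends each edge [p,q] (with p < q) to q − p. For instance
  ∂ef = f − e.
This gives a 7×18 integer matrix of rank 6; reducing to Smith normal form yields diagonal entries (1,1,1,1,1,1).

The boundary map ∂_2: C_2 → C_1 sends each 2-simplex [p,q,r] to [q,r] − [p,r] + [p,q]. For instance
  ∂ceg = eg − cg + ce,
  ∂bef = ef − bf + be.
The 18×12 boundary matrix has rank 12 and Smith normal form diag(1,1,1,1,1,1,1,1,1,1,1,2).

Now H_k = ker ∂_k / im ∂_{k+1}, so:

  H_0: rank C_0 − rank ∂_1 = 7 − 6 = 1, and the invariant factors of ∂_1 are all 1, so H_0 ≅ Z.
  H_1: rank ker ∂_1 − rank ∂_2 = (18 − 6) − 12 = 0, and ∂_2 has invariant factor 2 > 1, so H_1 ≅ Z_2.
  H_2: rank ker ∂_2 − rank ∂_3 = (12 − 12) − 0 = 0, and there is no ∂_3, so H_2 ≅ 0.

As a check, the Euler characteristic is 7 − 18 + 12 = 1, which agrees with 1 − 0 + 0 = 1.
(K is a triangulation of the real projective plane RP^2.)

H_0 ≅ Z,  H_1 ≅ Z_2,  H_2 = 0.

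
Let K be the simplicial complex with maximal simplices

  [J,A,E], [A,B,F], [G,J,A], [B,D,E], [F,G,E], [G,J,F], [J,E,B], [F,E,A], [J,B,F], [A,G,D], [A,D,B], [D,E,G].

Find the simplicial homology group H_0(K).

H_0 ≅ Z.

Take the total order A < B < D < E < F < G < J on the vertex set. Then K (dimension 2) consists of the simplices:

  0-simplices (7): A, B, D, E, F, G, J
  1-simplices (18): AB, AD, AE, AF, AG, AJ, BD, BE, BF, BJ, DE, DG, EF, EG, EJ, FG, FJ, GJ
  2-simplices (12): ABD, ABF, ADG, AEF, AEJ, AGJ, BDE, BEJ, BFJ, DEG, EFG, FGJ

giving chain groups C_0 ≅ Z^7, C_1 ≅ Z^18, C_2 ≅ Z^12.

Boundary ∂_1: C_1 → C_0 is given by ∂[p,q] = [q] − [p]. For instance
  ∂AF = F − A.
The resulting 7×18 matrix has rank 6, and its Smith normal form has invariant factors (1,1,1,1,1,1).

Boundary ∂_2: C_2 → C_1 sends each 2-simplex [p,q,r] to [q,r] − [p,r] + [p,q]. For instance
  ∂BDE = DE − BE + BD,
  ∂DEG = EG − DG + DE.
The resulting 18×12 matrix has rank 12, and its Smith normal form has invariant factors (1,1,1,1,1,1,1,1,1,1,1,2).

From H_k ≅ ker(∂_k) / im(∂_{k+1}) we obtain:

  H_0: rank C_0 − rank ∂_1 = 7 − 6 = 1, and the invariant factors of ∂_1 are all 1, so H_0 ≅ Z.

(K is a triangulation of the real projective plane RP^2.)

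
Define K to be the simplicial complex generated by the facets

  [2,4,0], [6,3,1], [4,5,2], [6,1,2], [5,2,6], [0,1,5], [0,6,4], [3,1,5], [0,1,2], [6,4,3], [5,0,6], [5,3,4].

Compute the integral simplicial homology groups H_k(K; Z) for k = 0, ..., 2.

Fix the vertex order 0 < 1 < 2 < 3 < 4 < 5 < 6 and write every simplex with vertices in increasing order. Then dim K = 2 and the simplices of K are:

  0-simplices (7): [0], [1], [2], [3], [4], [5], [6]
  1-simplices (18): [0,1], [0,2], [0,4], [0,5], [0,6], [1,2], [1,3], [1,5], [1,6], [2,4], [2,5], [2,6], [3,4], [3,5], [3,6], [4,5], [4,6], [5,6]
  2-simplices (12): [0,1,2], [0,1,5], [0,2,4], [0,4,6], [0,5,6], [1,2,6], [1,3,5], [1,3,6], [2,4,5], [2,5,6], [3,4,5], [3,4,6]

giving chain groups C_0 ≅ Z^7, C_1 ≅ Z^18, C_2 ≅ Z^12.

∂_1: C_1 → C_0 is given by ∂[p,q] = [q] − [p]. For instance
  ∂[5,6] = [6] − [5].
The resulting 7×18 matrix has rank 6, and its Smith normal form has invariant factors (1,1,1,1,1,1).

Boundary ∂_2: C_2 → C_1 acts by ∂[p,q,r] = [q,r] − [p,r] + [p,q]. For instance
  ∂[2,5,6] = [5,6] − [2,6] + [2,5],
  ∂[3,4,5] = [4,5] − [3,5] + [3,4].
The resulting 18×12 matrix has rank 12, and its Smith normal form has invariant factors (1,1,1,1,1,1,1,1,1,1,1,2).

From H_k ≅ ker(∂_k) / im(∂_{k+1}) we obtain:

  H_0: rank C_0 − rank ∂_1 = 7 − 6 = 1, and the invariant factors of ∂_1 are all 1, so H_0 ≅ Z.
  H_1: rank ker ∂_1 − rank ∂_2 = (18 − 6) − 12 = 0, and ∂_2 has invariant factor 2 > 1, so H_1 ≅ Z/2Z.
  H_2: rank ker ∂_2 − rank ∂_3 = (12 − 12) − 0 = 0, and there is no ∂_3, so H_2 ≅ 0.

As a check, the Euler characteristic is 7 − 18 + 12 = 1, which agrees with 1 − 0 + 0 = 1.
(K is a triangulation of the real projective plane RP^2.)

H_0 ≅ Z,  H_1 ≅ Z/2Z,  H_2 = 0.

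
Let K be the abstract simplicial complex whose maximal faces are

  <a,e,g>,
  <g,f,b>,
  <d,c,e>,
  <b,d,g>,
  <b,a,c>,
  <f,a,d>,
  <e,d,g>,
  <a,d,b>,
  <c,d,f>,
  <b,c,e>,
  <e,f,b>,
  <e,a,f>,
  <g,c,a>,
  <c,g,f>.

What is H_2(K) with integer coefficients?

H_2 ≅ Z.

Fix the vertex order a < b < c < d < e < f < g and write every simplex with vertices in increasing order. Then dim K = 2 and the simplices of K are:

  0-simplices (7): a, b, c, d, e, f, g
  1-simplices (21): ab, ac, ad, ae, af, ag, bc, bd, be, bf, bg, cd, ce, cf, cg, de, df, dg, ef, eg, fg
  2-simplices (14): abc, abd, acg, adf, aef, aeg, bce, bdg, bef, bfg, cde, cdf, cfg, deg

so the chain groups are C_0 ≅ Z^7, C_1 ≅ Z^21, C_2 ≅ Z^14.

Boundary ∂_1: C_1 → C_0 maps an edge to its endpoints' difference, ∂[p,q] = q − p.
This gives a 7×21 integer matrix of rank 6; reducing to Smith normal form yields diagonal entries (1,1,1,1,1,1).

The boundary map ∂_2: C_2 → C_1 acts by ∂[p,q,r] = [q,r] − [p,r] + [p,q]. For instance
  ∂bfg = fg − bg + bf,
  ∂aeg = eg − ag + ae.
This gives a 21×14 integer matrix of rank 13; reducing to Smith normal form yields diagonal entries (1,1,1,1,1,1,1,1,1,1,1,1,1).

From H_k ≅ ker(∂_k) / im(∂_{k+1}) we obtain:

  H_2: rank ker ∂_2 − rank ∂_3 = (14 − 13) − 0 = 1, and there is no ∂_3, so H_2 = Z.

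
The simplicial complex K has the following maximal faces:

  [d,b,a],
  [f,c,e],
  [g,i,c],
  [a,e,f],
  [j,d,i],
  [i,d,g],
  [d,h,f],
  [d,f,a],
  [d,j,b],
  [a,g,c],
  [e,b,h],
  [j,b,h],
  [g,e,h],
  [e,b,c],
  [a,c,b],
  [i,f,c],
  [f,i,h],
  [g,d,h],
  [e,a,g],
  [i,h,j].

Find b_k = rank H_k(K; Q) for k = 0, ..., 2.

b_0 = 1, b_1 = 1, b_2 = 0.

Take the total order a < b < c < d < e < f < g < h < i < j on the vertex set. Then K (dimension 2) consists of the simplices:

  0-simplices (10): a, b, c, d, e, f, g, h, i, j
  1-simplices (30): ab, ac, ad, ae, af, ag, bc, bd, be, bh, bj, ce, cf, cg, ci, df, dg, dh, di, dj, ef, eg, eh, fh, fi, gh, gi, hi, hj, ij
  2-simplices (20): abc, abd, acg, adf, aef, aeg, bce, bdj, beh, bhj, cef, cfi, cgi, dfh, dgh, dgi, dij, egh, fhi, hij

giving chain groups C_0 ≅ Z^10, C_1 ≅ Z^30, C_2 ≅ Z^20.

The boundary map ∂_1: C_1 → C_0 sends each edge [p,q] (with p < q) to q − p.
The 10×30 boundary matrix has rank 9 and Smith normal form diag(1,1,1,1,1,1,1,1,1).

∂_2: C_2 → C_1 sends each 2-simplex [p,q,r] to [q,r] − [p,r] + [p,q]. For instance
  ∂bhj = hj − bj + bh,
  ∂fhi = hi − fi + fh.
The resulting 30×20 matrix has rank 20, and its Smith normal form has invariant factors (1,1,1,1,1,1,1,1,1,1,1,1,1,1,1,1,1,1,1,2).

Now H_k = ker ∂_k / im ∂_{k+1}, so:

  H_0: rank C_0 − rank ∂_1 = 10 − 9 = 1, and the invariant factors of ∂_1 are all 1, so H_0 ≅ Z.
  H_1: rank ker ∂_1 − rank ∂_2 = (30 − 9) − 20 = 1, and ∂_2 has invariant factor 2 > 1, so H_1 ≅ Z ⊕ Z/2.
  H_2: rank ker ∂_2 − rank ∂_3 = (20 − 20) − 0 = 0, and there is no ∂_3, so H_2 ≅ 0.

Hence the Betti numbers are b_0 = 1, b_1 = 1, b_2 = 0.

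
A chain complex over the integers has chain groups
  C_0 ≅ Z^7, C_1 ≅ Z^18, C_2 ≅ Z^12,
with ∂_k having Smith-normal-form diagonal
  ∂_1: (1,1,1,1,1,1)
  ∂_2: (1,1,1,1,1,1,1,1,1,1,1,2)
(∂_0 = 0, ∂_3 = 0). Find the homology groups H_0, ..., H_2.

H_0: b_0 = 7 − 0 − 6 = 1; torsion from ∂_1 factors > 1: none. So H_0 = Z.
H_1: b_1 = 18 − 6 − 12 = 0; torsion from ∂_2 factors > 1: [2]. So H_1 = Z/2Z.
H_2: b_2 = 12 − 12 − 0 = 0; torsion from ∂_3 factors > 1: none. So H_2 = 0.

H_0 = Z,  H_1 = Z/2Z,  H_2 = 0.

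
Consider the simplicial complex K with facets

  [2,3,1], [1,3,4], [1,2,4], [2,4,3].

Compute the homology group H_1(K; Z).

Take the total order 1 < 2 < 3 < 4 on the vertex set. Then K (dimension 2) consists of the simplices:

  0-simplices (4): [1], [2], [3], [4]
  1-simplices (6): [1,2], [1,3], [1,4], [2,3], [2,4], [3,4]
  2-simplices (4): [1,2,3], [1,2,4], [1,3,4], [2,3,4]

giving chain groups C_0 ≅ Z^4, C_1 ≅ Z^6, C_2 ≅ Z^4.

Boundary ∂_1: C_1 → C_0 is given by ∂[p,q] = [q] − [p]. For instance
  ∂[2,3] = [3] − [2].
As a 4×6 matrix over Z this has rank 3, with invariant factors (1,1,1).

The boundary map ∂_2: C_2 → C_1 maps a triangle to the signed sum of its edges. For instance
  ∂[1,2,4] = [2,4] − [1,4] + [1,2],
  ∂[1,3,4] = [3,4] − [1,4] + [1,3].
The 6×4 boundary matrix has rank 3 and Smith normal form diag(1,1,1).

Computing H_k = (kernel of ∂_k) / (image of ∂_{k+1}):

  H_1: rank ker ∂_1 − rank ∂_2 = (6 − 3) − 3 = 0, and the invariant factors of ∂_2 are all 1, so H_1 = 0.

(K is a triangulation of the 2-sphere S^2.)

H_1 = 0.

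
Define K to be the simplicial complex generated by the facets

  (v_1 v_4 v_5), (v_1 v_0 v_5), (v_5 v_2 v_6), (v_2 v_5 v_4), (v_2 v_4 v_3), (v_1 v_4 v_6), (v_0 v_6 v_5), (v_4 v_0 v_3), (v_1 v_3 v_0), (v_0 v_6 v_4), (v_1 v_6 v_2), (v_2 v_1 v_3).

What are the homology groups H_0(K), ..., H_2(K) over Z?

Fix the vertex order v_0 < v_1 < v_2 < v_3 < v_4 < v_5 < v_6 and write every simplex with vertices in increasing order. Then dim K = 2 and the simplices of K are:

  0-simplices (7): [v_0], [v_1], [v_2], [v_3], [v_4], [v_5], [v_6]
  1-simplices (18): (18 of them)
  2-simplices (12): (12 of them)

so the chain groups are C_0 ≅ Z^7, C_1 ≅ Z^18, C_2 ≅ Z^12.

∂_1: C_1 → C_0 maps an edge to its endpoints' difference, ∂[p,q] = q − p.
The resulting 7×18 matrix has rank 6, and its Smith normal form has invariant factors (1,1,1,1,1,1).

Boundary ∂_2: C_2 → C_1 sends each 2-simplex [p,q,r] to [q,r] − [p,r] + [p,q]. For instance
  ∂[v_0,v_5,v_6] = [v_5,v_6] − [v_0,v_6] + [v_0,v_5],
  ∂[v_1,v_4,v_6] = [v_4,v_6] − [v_1,v_6] + [v_1,v_4].
The resulting 18×12 matrix has rank 12, and its Smith normal form has invariant factors (1,1,1,1,1,1,1,1,1,1,1,2).

Now H_k = ker ∂_k / im ∂_{k+1}, so:

  H_0: rank C_0 − rank ∂_1 = 7 − 6 = 1, and the invariant factors of ∂_1 are all 1, so H_0 = Z.
  H_1: rank ker ∂_1 − rank ∂_2 = (18 − 6) − 12 = 0, and ∂_2 has invariant factor 2 > 1, so H_1 = Z/2.
  H_2: rank ker ∂_2 − rank ∂_3 = (12 − 12) − 0 = 0, and there is no ∂_3, so H_2 = 0.

H_0 = Z,  H_1 = Z/2,  H_2 = 0.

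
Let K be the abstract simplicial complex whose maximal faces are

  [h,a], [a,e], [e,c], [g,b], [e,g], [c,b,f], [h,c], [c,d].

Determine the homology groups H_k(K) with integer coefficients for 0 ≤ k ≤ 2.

Take the total order a < b < c < d < e < f < g < h on the vertex set. Then K (dimension 2) consists of the simplices:

  0-simplices (8): a, b, c, d, e, f, g, h
  1-simplices (10): ae, ah, bc, bf, bg, cd, ce, cf, ch, eg
  2-simplices (1): bcf

so the chain groups are C_0 ≅ Z^8, C_1 ≅ Z^10, C_2 ≅ Z^1.

The boundary map ∂_1: C_1 → C_0 maps an edge to its endpoints' difference, ∂[p,q] = q − p. For instance
  ∂bg = g − b.
This gives a 8×10 integer matrix of rank 7; reducing to Smith normal form yields diagonal entries (1,1,1,1,1,1,1).

∂_2: C_2 → C_1 acts by ∂[p,q,r] = [q,r] − [p,r] + [p,q]. For instance
  ∂bcf = cf − bf + bc.
This gives a 10×1 integer matrix of rank 1; reducing to Smith normal form yields diagonal entries (1).

Reading off H_k = ker ∂_k / im ∂_{k+1}:

  H_0: rank C_0 − rank ∂_1 = 8 − 7 = 1, and the invariant factors of ∂_1 are all 1, so H_0 = Z.
  H_1: rank ker ∂_1 − rank ∂_2 = (10 − 7) − 1 = 2, and the invariant factors of ∂_2 are all 1, so H_1 = Z^2.
  H_2: rank ker ∂_2 − rank ∂_3 = (1 − 1) − 0 = 0, and there is no ∂_3, so H_2 = 0.

As a check, the Euler characteristic is 8 − 10 + 1 = -1, which agrees with 1 − 2 + 0 = -1.

H_0 ≅ Z,  H_1 ≅ Z^2,  H_2 = 0.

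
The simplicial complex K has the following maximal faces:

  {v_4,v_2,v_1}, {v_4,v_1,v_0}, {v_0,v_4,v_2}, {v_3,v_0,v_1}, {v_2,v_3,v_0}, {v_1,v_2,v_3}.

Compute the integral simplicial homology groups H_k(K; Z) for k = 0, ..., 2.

We work with the vertex ordering v_0 < v_1 < v_2 < v_3 < v_4. The simplices of K, each written with vertices in increasing order, are:

  0-simplices (5): [v_0], [v_1], [v_2], [v_3], [v_4]
  1-simplices (9): [v_0,v_1], [v_0,v_2], [v_0,v_3], [v_0,v_4], [v_1,v_2], [v_1,v_3], [v_1,v_4], [v_2,v_3], [v_2,v_4]
  2-simplices (6): [v_0,v_1,v_3], [v_0,v_1,v_4], [v_0,v_2,v_3], [v_0,v_2,v_4], [v_1,v_2,v_3], [v_1,v_2,v_4]

so the chain groups are C_0 ≅ Z^5, C_1 ≅ Z^9, C_2 ≅ Z^6.

Boundary ∂_1: C_1 → C_0 is given by ∂[p,q] = [q] − [p]. For instance
  ∂[v_0,v_1] = [v_1] − [v_0].
As a 5×9 matrix over Z this has rank 4, with invariant factors (1,1,1,1).

∂_2: C_2 → C_1 sends each 2-simplex [p,q,r] to [q,r] − [p,r] + [p,q]. For instance
  ∂[v_0,v_1,v_4] = [v_1,v_4] − [v_0,v_4] + [v_0,v_1],
  ∂[v_0,v_2,v_3] = [v_2,v_3] − [v_0,v_3] + [v_0,v_2].
The 9×6 boundary matrix has rank 5 and Smith normal form diag(1,1,1,1,1).

Reading off H_k = ker ∂_k / im ∂_{k+1}:

  H_0: rank C_0 − rank ∂_1 = 5 − 4 = 1, and the invariant factors of ∂_1 are all 1, so H_0 = Z.
  H_1: rank ker ∂_1 − rank ∂_2 = (9 − 4) − 5 = 0, and the invariant factors of ∂_2 are all 1, so H_1 = 0.
  H_2: rank ker ∂_2 − rank ∂_3 = (6 − 5) − 0 = 1, and there is no ∂_3, so H_2 = Z.

H_0 = Z,  H_1 = 0,  H_2 = Z.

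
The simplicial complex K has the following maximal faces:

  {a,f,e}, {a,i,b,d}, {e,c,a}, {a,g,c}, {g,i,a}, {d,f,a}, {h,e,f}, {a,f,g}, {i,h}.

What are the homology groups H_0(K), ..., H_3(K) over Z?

We work with the vertex ordering a < b < c < d < e < f < g < h < i. The simplices of K, each written with vertices in increasing order, are:

  0-simplices (9): a, b, c, d, e, f, g, h, i
  1-simplices (19): ab, ac, ad, ae, af, ag, ai, bd, bi, ce, cg, df, di, ef, eh, fg, fh, gi, hi
  2-simplices (11): abd, abi, ace, acg, adf, adi, aef, afg, agi, bdi, efh
  3-simplices (1): abdi

so the chain groups are C_0 ≅ Z^9, C_1 ≅ Z^19, C_2 ≅ Z^11, C_3 ≅ Z^1.

Boundary ∂_1: C_1 → C_0 sends each edge [p,q] (with p < q) to q − p. For instance
  ∂ce = e − c.
This gives a 9×19 integer matrix of rank 8; reducing to Smith normal form yields diagonal entries (1,1,1,1,1,1,1,1).

∂_2: C_2 → C_1 maps a triangle to the signed sum of its edges. For instance
  ∂abd = bd − ad + ab,
  ∂adi = di − ai + ad.
The 19×11 boundary matrix has rank 10 and Smith normal form diag(1,1,1,1,1,1,1,1,1,1).

∂_3: C_3 → C_2 sends each 3-simplex σ to the alternating sum Σ_i (−1)^i (σ with its i-th vertex removed). For instance
  ∂abdi = bdi − adi + abi − abd.
The 11×1 boundary matrix has rank 1 and Smith normal form diag(1).

Now H_k = ker ∂_k / im ∂_{k+1}, so:

  H_0: rank C_0 − rank ∂_1 = 9 − 8 = 1, and the invariant factors of ∂_1 are all 1, so H_0 ≅ Z.
  H_1: rank ker ∂_1 − rank ∂_2 = (19 − 8) − 10 = 1, and the invariant factors of ∂_2 are all 1, so H_1 ≅ Z.
  H_2: rank ker ∂_2 − rank ∂_3 = (11 − 10) − 1 = 0, and the invariant factors of ∂_3 are all 1, so H_2 ≅ 0.
  H_3: rank ker ∂_3 − rank ∂_4 = (1 − 1) − 0 = 0, and there is no ∂_4, so H_3 ≅ 0.

As a check, the Euler characteristic is 9 − 19 + 11 − 1 = 0, which agrees with 1 − 1 + 0 − 0 = 0.

H_0 ≅ Z,  H_1 ≅ Z,  H_2 = 0,  H_3 = 0.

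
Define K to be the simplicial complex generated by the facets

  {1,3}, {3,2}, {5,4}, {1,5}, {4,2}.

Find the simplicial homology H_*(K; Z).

H_0 = Z,  H_1 = Z.

We work with the vertex ordering 1 < 2 < 3 < 4 < 5. The simplices of K, each written with vertices in increasing order, are:

  0-simplices (5): [1], [2], [3], [4], [5]
  1-simplices (5): [1,3], [1,5], [2,3], [2,4], [4,5]

Hence C_0 ≅ Z^5, C_1 ≅ Z^5.

∂_1: C_1 → C_0 is given by ∂[p,q] = [q] − [p]. For instance
  ∂[4,5] = [5] − [4].
The 5×5 boundary matrix has rank 4 and Smith normal form diag(1,1,1,1).

Computing H_k = (kernel of ∂_k) / (image of ∂_{k+1}):

  H_0: rank C_0 − rank ∂_1 = 5 − 4 = 1, and the invariant factors of ∂_1 are all 1, so H_0 ≅ Z.
  H_1: rank ker ∂_1 − rank ∂_2 = (5 − 4) − 0 = 1, and there is no ∂_2, so H_1 ≅ Z.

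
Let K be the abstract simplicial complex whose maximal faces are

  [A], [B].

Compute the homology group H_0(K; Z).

H_0 = Z^2.

Order the vertices as A < B. Listing each simplex with vertices in this order, K has dimension 0 with simplices:

  0-simplices (2): A, B

giving chain groups C_0 ≅ Z^2.

Now H_k = ker ∂_k / im ∂_{k+1}, so:

  H_0: rank C_0 − rank ∂_1 = 2 − 0 = 2, and there is no ∂_1, so H_0 ≅ Z^2.

(K is a triangulation of a set of 2 points.)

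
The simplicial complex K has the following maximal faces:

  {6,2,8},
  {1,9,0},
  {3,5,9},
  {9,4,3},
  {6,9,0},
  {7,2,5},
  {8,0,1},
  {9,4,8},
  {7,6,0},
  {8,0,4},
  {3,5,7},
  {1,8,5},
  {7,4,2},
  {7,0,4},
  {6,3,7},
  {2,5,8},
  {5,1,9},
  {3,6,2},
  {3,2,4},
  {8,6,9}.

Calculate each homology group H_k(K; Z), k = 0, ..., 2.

Fix the vertex order 0 < 1 < 2 < 3 < 4 < 5 < 6 < 7 < 8 < 9 and write every simplex with vertices in increasing order. Then dim K = 2 and the simplices of K are:

  0-simplices (10): [0], [1], [2], [3], [4], [5], [6], [7], [8], [9]
  1-simplices (30): (30 of them)
  2-simplices (20): (20 of them)

giving chain groups C_0 ≅ Z^10, C_1 ≅ Z^30, C_2 ≅ Z^20.

Boundary ∂_1: C_1 → C_0 is given by ∂[p,q] = [q] − [p]. For instance
  ∂[2,6] = [6] − [2].
The resulting 10×30 matrix has rank 9, and its Smith normal form has invariant factors (1,1,1,1,1,1,1,1,1).

The boundary map ∂_2: C_2 → C_1 maps a triangle to the signed sum of its edges. For instance
  ∂[4,8,9] = [8,9] − [4,9] + [4,8],
  ∂[2,3,6] = [3,6] − [2,6] + [2,3].
The resulting 30×20 matrix has rank 20, and its Smith normal form has invariant factors (1,1,1,1,1,1,1,1,1,1,1,1,1,1,1,1,1,1,1,2).

From H_k ≅ ker(∂_k) / im(∂_{k+1}) we obtain:

  H_0: rank C_0 − rank ∂_1 = 10 − 9 = 1, and the invariant factors of ∂_1 are all 1, so H_0 = Z.
  H_1: rank ker ∂_1 − rank ∂_2 = (30 − 9) − 20 = 1, and ∂_2 has invariant factor 2 > 1, so H_1 = Z ⊕ Z_2.
  H_2: rank ker ∂_2 − rank ∂_3 = (20 − 20) − 0 = 0, and there is no ∂_3, so H_2 = 0.

As a check, the Euler characteristic is 10 − 30 + 20 = 0, which agrees with 1 − 1 + 0 = 0.

H_0 ≅ Z,  H_1 ≅ Z ⊕ Z_2,  H_2 = 0.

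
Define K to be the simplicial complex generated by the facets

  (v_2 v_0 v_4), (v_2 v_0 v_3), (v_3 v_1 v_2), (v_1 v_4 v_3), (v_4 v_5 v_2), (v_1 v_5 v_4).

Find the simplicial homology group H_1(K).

Take the total order v_0 < v_1 < v_2 < v_3 < v_4 < v_5 on the vertex set. Then K (dimension 2) consists of the simplices:

  0-simplices (6): [v_0], [v_1], [v_2], [v_3], [v_4], [v_5]
  1-simplices (12): [v_0,v_2], [v_0,v_3], [v_0,v_4], [v_1,v_2], [v_1,v_3], [v_1,v_4], [v_1,v_5], [v_2,v_3], [v_2,v_4], [v_2,v_5], [v_3,v_4], [v_4,v_5]
  2-simplices (6): [v_0,v_2,v_3], [v_0,v_2,v_4], [v_1,v_2,v_3], [v_1,v_3,v_4], [v_1,v_4,v_5], [v_2,v_4,v_5]

giving chain groups C_0 ≅ Z^6, C_1 ≅ Z^12, C_2 ≅ Z^6.

Boundary ∂_1: C_1 → C_0 sends each edge [p,q] (with p < q) to q − p.
The 6×12 boundary matrix has rank 5 and Smith normal form diag(1,1,1,1,1).

The boundary map ∂_2: C_2 → C_1 acts by ∂[p,q,r] = [q,r] − [p,r] + [p,q]. For instance
  ∂[v_1,v_3,v_4] = [v_3,v_4] − [v_1,v_4] + [v_1,v_3],
  ∂[v_0,v_2,v_4] = [v_2,v_4] − [v_0,v_4] + [v_0,v_2].
This gives a 12×6 integer matrix of rank 6; reducing to Smith normal form yields diagonal entries (1,1,1,1,1,1).

Computing H_k = (kernel of ∂_k) / (image of ∂_{k+1}):

  H_1: rank ker ∂_1 − rank ∂_2 = (12 − 5) − 6 = 1, and the invariant factors of ∂_2 are all 1, so H_1 ≅ Z.

(K is a triangulation of the cylinder S^1 x I.)

H_1 ≅ Z.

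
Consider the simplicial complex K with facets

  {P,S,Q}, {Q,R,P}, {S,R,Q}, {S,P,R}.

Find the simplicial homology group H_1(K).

K has 4 vertices, 6 edges, 4 triangles.
rank ∂_1 = 3, rank ∂_2 = 3 ⇒ b_1 = 6 − 3 − 3 = 0; all invariant factors of ∂_2 are 1 so no torsion. So H_1 = 0.

H_1 ≅ 0.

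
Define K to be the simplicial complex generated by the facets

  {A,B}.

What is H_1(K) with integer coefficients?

Take the total order A < B on the vertex set. Then K (dimension 1) consists of the simplices:

  0-simplices (2): A, B
  1-simplices (1): AB

so the chain groups are C_0 ≅ Z^2, C_1 ≅ Z^1.

Boundary ∂_1: C_1 → C_0 maps an edge to its endpoints' difference, ∂[p,q] = q − p. For instance
  ∂AB = B − A.
As a 2×1 matrix over Z this has rank 1, with invariant factors (1).

From H_k ≅ ker(∂_k) / im(∂_{k+1}) we obtain:

  H_1: rank ker ∂_1 − rank ∂_2 = (1 − 1) − 0 = 0, and there is no ∂_2, so H_1 ≅ 0.

H_1 ≅ 0.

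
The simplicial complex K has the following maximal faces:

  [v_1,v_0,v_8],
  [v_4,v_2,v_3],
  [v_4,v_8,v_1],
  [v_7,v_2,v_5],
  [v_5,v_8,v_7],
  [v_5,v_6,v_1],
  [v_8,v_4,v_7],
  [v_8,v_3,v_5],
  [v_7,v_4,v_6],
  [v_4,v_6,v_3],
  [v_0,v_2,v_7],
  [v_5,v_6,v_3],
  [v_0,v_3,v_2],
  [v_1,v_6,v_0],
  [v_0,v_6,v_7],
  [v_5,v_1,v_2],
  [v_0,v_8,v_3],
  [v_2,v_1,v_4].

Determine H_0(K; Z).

Fix the vertex order v_0 < v_1 < v_2 < v_3 < v_4 < v_5 < v_6 < v_7 < v_8 and write every simplex with vertices in increasing order. Then dim K = 2 and the simplices of K are:

  0-simplices (9): [v_0], [v_1], [v_2], [v_3], [v_4], [v_5], [v_6], [v_7], [v_8]
  1-simplices (27): (27 of them)
  2-simplices (18): (18 of them)

so the chain groups are C_0 ≅ Z^9, C_1 ≅ Z^27, C_2 ≅ Z^18.

Boundary ∂_1: C_1 → C_0 maps an edge to its endpoints' difference, ∂[p,q] = q − p.
The 9×27 boundary matrix has rank 8 and Smith normal form diag(1,1,1,1,1,1,1,1).

The boundary map ∂_2: C_2 → C_1 acts by ∂[p,q,r] = [q,r] − [p,r] + [p,q]. For instance
  ∂[v_2,v_5,v_7] = [v_5,v_7] − [v_2,v_7] + [v_2,v_5],
  ∂[v_0,v_1,v_8] = [v_1,v_8] − [v_0,v_8] + [v_0,v_1].
The 27×18 boundary matrix has rank 17 and Smith normal form diag(1,1,1,1,1,1,1,1,1,1,1,1,1,1,1,1,1).

Now H_k = ker ∂_k / im ∂_{k+1}, so:

  H_0: rank C_0 − rank ∂_1 = 9 − 8 = 1, and the invariant factors of ∂_1 are all 1, so H_0 ≅ Z.

H_0 = Z.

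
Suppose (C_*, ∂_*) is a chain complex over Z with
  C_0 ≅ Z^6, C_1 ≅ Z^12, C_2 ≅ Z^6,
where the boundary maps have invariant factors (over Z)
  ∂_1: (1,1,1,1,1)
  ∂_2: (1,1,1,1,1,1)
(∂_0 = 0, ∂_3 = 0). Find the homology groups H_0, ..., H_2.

H_0 = Z,  H_1 = Z,  H_2 = 0.

H_0: b_0 = 6 − 0 − 5 = 1; torsion from ∂_1 factors > 1: none. So H_0 = Z.
H_1: b_1 = 12 − 5 − 6 = 1; torsion from ∂_2 factors > 1: none. So H_1 = Z.
H_2: b_2 = 6 − 6 − 0 = 0; torsion from ∂_3 factors > 1: none. So H_2 = 0.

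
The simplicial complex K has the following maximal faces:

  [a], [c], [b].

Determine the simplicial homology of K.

We work with the vertex ordering a < b < c. The simplices of K, each written with vertices in increasing order, are:

  0-simplices (3): a, b, c

so the chain groups are C_0 ≅ Z^3.

Computing H_k = (kernel of ∂_k) / (image of ∂_{k+1}):

  H_0: rank C_0 − rank ∂_1 = 3 − 0 = 3, and there is no ∂_1, so H_0 = Z^3.

(K is a triangulation of a set of 3 points.)

H_0 = Z^3.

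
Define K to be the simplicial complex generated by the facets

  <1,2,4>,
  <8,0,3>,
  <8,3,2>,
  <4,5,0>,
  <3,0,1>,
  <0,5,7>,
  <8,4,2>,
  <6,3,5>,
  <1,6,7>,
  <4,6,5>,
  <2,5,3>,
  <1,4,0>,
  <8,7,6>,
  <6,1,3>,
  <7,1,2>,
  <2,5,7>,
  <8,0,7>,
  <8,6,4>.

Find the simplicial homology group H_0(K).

Take the total order 0 < 1 < 2 < 3 < 4 < 5 < 6 < 7 < 8 on the vertex set. Then K (dimension 2) consists of the simplices:

  0-simplices (9): [0], [1], [2], [3], [4], [5], [6], [7], [8]
  1-simplices (27): (27 of them)
  2-simplices (18): [0,1,3], [0,1,4], [0,3,8], [0,4,5], [0,5,7], [0,7,8], [1,2,4], [1,2,7], [1,3,6], [1,6,7], [2,3,5], [2,3,8], [2,4,8], [2,5,7], [3,5,6], [4,5,6], [4,6,8], [6,7,8]

so the chain groups are C_0 ≅ Z^9, C_1 ≅ Z^27, C_2 ≅ Z^18.

The boundary map ∂_1: C_1 → C_0 maps an edge to its endpoints' difference, ∂[p,q] = q − p.
The resulting 9×27 matrix has rank 8, and its Smith normal form has invariant factors (1,1,1,1,1,1,1,1).

Boundary ∂_2: C_2 → C_1 sends each 2-simplex [p,q,r] to [q,r] − [p,r] + [p,q]. For instance
  ∂[0,1,3] = [1,3] − [0,3] + [0,1],
  ∂[0,7,8] = [7,8] − [0,8] + [0,7].
This gives a 27×18 integer matrix of rank 17; reducing to Smith normal form yields diagonal entries (1,1,1,1,1,1,1,1,1,1,1,1,1,1,1,1,1).

Now H_k = ker ∂_k / im ∂_{k+1}, so:

  H_0: rank C_0 − rank ∂_1 = 9 − 8 = 1, and the invariant factors of ∂_1 are all 1, so H_0 = Z.

H_0 = Z.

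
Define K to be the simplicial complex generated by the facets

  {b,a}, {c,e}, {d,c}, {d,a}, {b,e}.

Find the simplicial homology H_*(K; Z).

H_0 = Z,  H_1 = Z.

Fix the vertex order a < b < c < d < e and write every simplex with vertices in increasing order. Then dim K = 1 and the simplices of K are:

  0-simplices (5): a, b, c, d, e
  1-simplices (5): ab, ad, be, cd, ce

giving chain groups C_0 ≅ Z^5, C_1 ≅ Z^5.

The boundary map ∂_1: C_1 → C_0 is given by ∂[p,q] = [q] − [p]. For instance
  ∂ad = d − a.
The resulting 5×5 matrix has rank 4, and its Smith normal form has invariant factors (1,1,1,1).

Reading off H_k = ker ∂_k / im ∂_{k+1}:

  H_0: rank C_0 − rank ∂_1 = 5 − 4 = 1, and the invariant factors of ∂_1 are all 1, so H_0 = Z.
  H_1: rank ker ∂_1 − rank ∂_2 = (5 − 4) − 0 = 1, and there is no ∂_2, so H_1 = Z.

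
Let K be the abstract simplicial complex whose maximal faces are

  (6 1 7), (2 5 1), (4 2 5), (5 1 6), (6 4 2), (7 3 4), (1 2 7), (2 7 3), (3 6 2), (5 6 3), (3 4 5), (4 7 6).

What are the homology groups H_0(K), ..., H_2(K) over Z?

H_0 = Z,  H_1 = Z/2,  H_2 = 0.

Order the vertices as 1 < 2 < 3 < 4 < 5 < 6 < 7. Listing each simplex with vertices in this order, K has dimension 2 with simplices:

  0-simplices (7): [1], [2], [3], [4], [5], [6], [7]
  1-simplices (18): [1,2], [1,5], [1,6], [1,7], [2,3], [2,4], [2,5], [2,6], [2,7], [3,4], [3,5], [3,6], [3,7], [4,5], [4,6], [4,7], [5,6], [6,7]
  2-simplices (12): [1,2,5], [1,2,7], [1,5,6], [1,6,7], [2,3,6], [2,3,7], [2,4,5], [2,4,6], [3,4,5], [3,4,7], [3,5,6], [4,6,7]

so the chain groups are C_0 ≅ Z^7, C_1 ≅ Z^18, C_2 ≅ Z^12.

The boundary map ∂_1: C_1 → C_0 maps an edge to its endpoints' difference, ∂[p,q] = q − p. For instance
  ∂[2,6] = [6] − [2].
As a 7×18 matrix over Z this has rank 6, with invariant factors (1,1,1,1,1,1).

Boundary ∂_2: C_2 → C_1 maps a triangle to the signed sum of its edges. For instance
  ∂[2,3,7] = [3,7] − [2,7] + [2,3],
  ∂[1,2,5] = [2,5] − [1,5] + [1,2].
The resulting 18×12 matrix has rank 12, and its Smith normal form has invariant factors (1,1,1,1,1,1,1,1,1,1,1,2).

Computing H_k = (kernel of ∂_k) / (image of ∂_{k+1}):

  H_0: rank C_0 − rank ∂_1 = 7 − 6 = 1, and the invariant factors of ∂_1 are all 1, so H_0 ≅ Z.
  H_1: rank ker ∂_1 − rank ∂_2 = (18 − 6) − 12 = 0, and ∂_2 has invariant factor 2 > 1, so H_1 ≅ Z/2.
  H_2: rank ker ∂_2 − rank ∂_3 = (12 − 12) − 0 = 0, and there is no ∂_3, so H_2 ≅ 0.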